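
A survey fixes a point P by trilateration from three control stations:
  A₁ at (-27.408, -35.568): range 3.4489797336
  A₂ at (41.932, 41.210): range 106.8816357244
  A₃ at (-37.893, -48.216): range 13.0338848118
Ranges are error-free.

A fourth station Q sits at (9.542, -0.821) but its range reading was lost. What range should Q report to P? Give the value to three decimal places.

eq1: (x + 27.408)² + (y + 35.568)² = 3.4489797336²
eq2: (x − 41.932)² + (y − 41.210)² = 106.8816357244²
eq3: (x + 37.893)² + (y + 48.216)² = 13.0338848118²
eq2−eq3, eq2−eq1 (x²,y² cancel):
  -159.650·x − 178.852·y = 11557.907283
  -138.680·x − 153.556·y = 9971.512958
det = -159.650·-153.556 − -178.852·-138.680 = -287.979960
x = (11557.907283·-153.556 − -178.852·9971.512958) / -287.979960 = -29.998701
y = (-159.650·9971.512958 − 11557.907283·-138.680) / -287.979960 = -37.844780
|P − Q| = √((-29.998701 − 9.542)² + (-37.844780 − -0.821)²) = 54.168509

54.169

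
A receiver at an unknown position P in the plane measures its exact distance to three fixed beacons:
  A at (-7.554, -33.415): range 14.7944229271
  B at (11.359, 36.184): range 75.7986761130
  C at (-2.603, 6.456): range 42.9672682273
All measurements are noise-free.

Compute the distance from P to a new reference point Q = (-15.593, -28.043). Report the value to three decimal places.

eq1: (x + 7.554)² + (y + 33.415)² = 14.7944229271²
eq2: (x − 11.359)² + (y − 36.184)² = 75.7986761130²
eq3: (x + 2.603)² + (y − 6.456)² = 42.9672682273²
eq2−eq3, eq2−eq1 (x²,y² cancel):
  -27.924·x − 59.456·y = 2509.399970
  -37.826·x − 139.198·y = 5261.880755
det = -27.924·-139.198 − -59.456·-37.826 = 1637.982296
x = (2509.399970·-139.198 − -59.456·5261.880755) / 1637.982296 = -22.254865
y = (-27.924·5261.880755 − 2509.399970·-37.826) / 1637.982296 = -31.753820
|P − Q| = √((-22.254865 − -15.593)² + (-31.753820 − -28.043)²) = 7.625656

7.626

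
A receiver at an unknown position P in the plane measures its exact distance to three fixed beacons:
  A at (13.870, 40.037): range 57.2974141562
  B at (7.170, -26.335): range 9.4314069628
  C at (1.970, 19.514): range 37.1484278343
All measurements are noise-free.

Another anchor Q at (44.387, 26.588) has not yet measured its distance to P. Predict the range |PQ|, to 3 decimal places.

eq1: (x − 13.870)² + (y − 40.037)² = 57.2974141562²
eq2: (x − 7.170)² + (y + 26.335)² = 9.4314069628²
eq3: (x − 1.970)² + (y − 19.514)² = 37.1484278343²
eq2−eq1, eq2−eq3 (x²,y² cancel):
  13.400·x + 132.744·y = -2143.645088
  -10.400·x + 91.698·y = -1651.318282
det = 13.400·91.698 − 132.744·-10.400 = 2609.290800
x = (-2143.645088·91.698 − 132.744·-1651.318282) / 2609.290800 = 8.674628
y = (13.400·-1651.318282 − -2143.645088·-10.400) / 2609.290800 = -17.024386
|P − Q| = √((8.674628 − 44.387)² + (-17.024386 − 26.588)²) = 56.368553

56.369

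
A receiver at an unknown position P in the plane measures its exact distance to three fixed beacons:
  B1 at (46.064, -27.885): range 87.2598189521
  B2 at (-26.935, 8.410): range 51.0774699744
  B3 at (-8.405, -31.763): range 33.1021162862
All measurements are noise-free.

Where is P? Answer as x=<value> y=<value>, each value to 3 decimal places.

eq1: (x − 46.064)² + (y + 27.885)² = 87.2598189521²
eq2: (x + 26.935)² + (y − 8.410)² = 51.0774699744²
eq3: (x + 8.405)² + (y + 31.763)² = 33.1021162862²
eq2−eq1, eq2−eq3 (x²,y² cancel):
  145.998·x − 72.590·y = -2902.125069
  37.060·x − 80.346·y = 1796.467705
det = 145.998·-80.346 − -72.590·37.060 = -9040.169908
x = (-2902.125069·-80.346 − -72.590·1796.467705) / -9040.169908 = -40.218241
y = (145.998·1796.467705 − -2902.125069·37.060) / -9040.169908 = -40.910011

x=-40.218 y=-40.910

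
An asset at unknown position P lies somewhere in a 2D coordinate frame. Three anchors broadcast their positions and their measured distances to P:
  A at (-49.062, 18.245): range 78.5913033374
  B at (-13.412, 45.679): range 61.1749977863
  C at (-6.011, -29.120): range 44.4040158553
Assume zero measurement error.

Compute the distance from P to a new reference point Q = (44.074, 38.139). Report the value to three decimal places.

eq1: (x + 49.062)² + (y − 18.245)² = 78.5913033374²
eq2: (x + 13.412)² + (y − 45.679)² = 61.1749977863²
eq3: (x + 6.011)² + (y + 29.120)² = 44.4040158553²
eq2−eq3, eq2−eq1 (x²,y² cancel):
  14.802·x − 149.598·y = 388.317466
  -71.300·x − 54.868·y = -1960.705522
det = 14.802·-54.868 − -149.598·-71.300 = -11478.493536
x = (388.317466·-54.868 − -149.598·-1960.705522) / -11478.493536 = 27.409854
y = (14.802·-1960.705522 − 388.317466·-71.300) / -11478.493536 = 0.116333
|P − Q| = √((27.409854 − 44.074)² + (0.116333 − 38.139)²) = 41.514058

41.514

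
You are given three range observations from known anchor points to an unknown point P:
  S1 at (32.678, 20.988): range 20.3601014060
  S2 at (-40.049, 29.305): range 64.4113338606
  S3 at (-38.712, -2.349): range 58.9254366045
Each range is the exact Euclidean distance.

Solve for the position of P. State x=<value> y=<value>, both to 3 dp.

eq1: (x − 32.678)² + (y − 20.988)² = 20.3601014060²
eq2: (x + 40.049)² + (y − 29.305)² = 64.4113338606²
eq3: (x + 38.712)² + (y + 2.349)² = 58.9254366045²
eq3−eq1, eq3−eq2 (x²,y² cancel):
  142.780·x + 46.674·y = 3061.884433
  -2.674·x + 63.308·y = 281.955830
det = 142.780·63.308 − 46.674·-2.674 = 9163.922516
x = (3061.884433·63.308 − 46.674·281.955830) / 9163.922516 = 19.716641
y = (142.780·281.955830 − 3061.884433·-2.674) / 9163.922516 = 5.286506

x=19.717 y=5.287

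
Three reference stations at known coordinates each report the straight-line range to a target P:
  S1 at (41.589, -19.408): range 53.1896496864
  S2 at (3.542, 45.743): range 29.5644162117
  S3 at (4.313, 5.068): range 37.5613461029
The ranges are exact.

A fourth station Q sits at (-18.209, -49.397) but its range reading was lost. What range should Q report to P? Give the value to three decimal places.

eq1: (x − 41.589)² + (y + 19.408)² = 53.1896496864²
eq2: (x − 3.542)² + (y − 45.743)² = 29.5644162117²
eq3: (x − 4.313)² + (y − 5.068)² = 37.5613461029²
eq3−eq2, eq3−eq1 (x²,y² cancel):
  -1.542·x + 81.350·y = 2597.481235
  74.552·x − 48.952·y = 643.744679
det = -1.542·-48.952 − 81.350·74.552 = -5989.321216
x = (2597.481235·-48.952 − 81.350·643.744679) / -5989.321216 = 29.973435
y = (-1.542·643.744679 − 2597.481235·74.552) / -5989.321216 = 32.497852
|P − Q| = √((29.973435 − -18.209)² + (32.497852 − -49.397)²) = 95.017440

95.017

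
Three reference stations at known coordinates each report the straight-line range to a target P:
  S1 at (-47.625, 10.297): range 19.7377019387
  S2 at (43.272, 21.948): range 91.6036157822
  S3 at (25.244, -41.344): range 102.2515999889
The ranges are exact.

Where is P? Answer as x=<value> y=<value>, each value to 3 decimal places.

x=-47.974 y=30.032

eq1: (x + 47.625)² + (y − 10.297)² = 19.7377019387²
eq2: (x − 43.272)² + (y − 21.948)² = 91.6036157822²
eq3: (x − 25.244)² + (y + 41.344)² = 102.2515999889²
eq2−eq3, eq2−eq1 (x²,y² cancel):
  -36.056·x − 126.584·y = -2071.762092
  -181.794·x − 23.302·y = 8021.633693
det = -36.056·-23.302 − -126.584·-181.794 = -22172.034784
x = (-2071.762092·-23.302 − -126.584·8021.633693) / -22172.034784 = -47.974247
y = (-36.056·8021.633693 − -2071.762092·-181.794) / -22172.034784 = 30.031612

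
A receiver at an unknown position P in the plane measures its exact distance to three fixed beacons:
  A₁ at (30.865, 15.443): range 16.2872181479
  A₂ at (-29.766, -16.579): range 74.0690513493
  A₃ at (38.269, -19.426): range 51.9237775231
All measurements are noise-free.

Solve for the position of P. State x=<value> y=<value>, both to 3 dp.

eq1: (x − 30.865)² + (y − 15.443)² = 16.2872181479²
eq2: (x + 29.766)² + (y + 16.579)² = 74.0690513493²
eq3: (x − 38.269)² + (y + 19.426)² = 51.9237775231²
eq3−eq2, eq3−eq1 (x²,y² cancel):
  -136.070·x + 5.694·y = -3471.153536
  -14.808·x + 69.738·y = 1780.053834
det = -136.070·69.738 − 5.694·-14.808 = -9404.932908
x = (-3471.153536·69.738 − 5.694·1780.053834) / -9404.932908 = 26.816452
y = (-136.070·1780.053834 − -3471.153536·-14.808) / -9404.932908 = 31.219018

x=26.816 y=31.219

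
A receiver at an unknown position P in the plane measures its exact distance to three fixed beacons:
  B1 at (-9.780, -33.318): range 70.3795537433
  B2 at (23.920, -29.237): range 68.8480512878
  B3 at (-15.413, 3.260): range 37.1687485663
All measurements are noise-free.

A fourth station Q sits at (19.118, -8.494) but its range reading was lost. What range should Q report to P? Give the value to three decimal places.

47.696

eq1: (x + 9.780)² + (y + 33.318)² = 70.3795537433²
eq2: (x − 23.920)² + (y + 29.237)² = 68.8480512878²
eq3: (x + 15.413)² + (y − 3.260)² = 37.1687485663²
eq2−eq1, eq2−eq3 (x²,y² cancel):
  -67.400·x − 8.162·y = -434.458464
  -78.666·x + 64.994·y = 2179.757896
det = -67.400·64.994 − -8.162·-78.666 = -5022.667492
x = (-434.458464·64.994 − -8.162·2179.757896) / -5022.667492 = 2.079773
y = (-67.400·2179.757896 − -434.458464·-78.666) / -5022.667492 = 36.055103
|P − Q| = √((2.079773 − 19.118)² + (36.055103 − -8.494)²) = 47.696160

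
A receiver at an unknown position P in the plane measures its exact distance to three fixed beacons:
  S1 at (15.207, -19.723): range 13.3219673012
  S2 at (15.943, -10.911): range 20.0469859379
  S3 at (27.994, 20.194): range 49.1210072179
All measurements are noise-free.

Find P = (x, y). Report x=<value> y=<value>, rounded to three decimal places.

eq1: (x − 15.207)² + (y + 19.723)² = 13.3219673012²
eq2: (x − 15.943)² + (y + 10.911)² = 20.0469859379²
eq3: (x − 27.994)² + (y − 20.194)² = 49.1210072179²
eq3−eq2, eq3−eq1 (x²,y² cancel):
  -24.102·x − 62.210·y = 1192.759203
  -25.574·x − 79.834·y = 1664.186443
det = -24.102·-79.834 − -62.210·-25.574 = 333.200528
x = (1192.759203·-79.834 − -62.210·1664.186443) / 333.200528 = 24.928833
y = (-24.102·1664.186443 − 1192.759203·-25.574) / 333.200528 = -28.831280

x=24.929 y=-28.831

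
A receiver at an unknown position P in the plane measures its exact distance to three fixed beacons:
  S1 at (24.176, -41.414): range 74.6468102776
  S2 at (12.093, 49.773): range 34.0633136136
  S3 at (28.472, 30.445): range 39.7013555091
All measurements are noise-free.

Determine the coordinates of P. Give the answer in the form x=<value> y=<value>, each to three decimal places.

eq1: (x − 24.176)² + (y + 41.414)² = 74.6468102776²
eq2: (x − 12.093)² + (y − 49.773)² = 34.0633136136²
eq3: (x − 28.472)² + (y − 30.445)² = 39.7013555091²
eq1−eq2, eq1−eq3 (x²,y² cancel):
  -24.166·x + 182.374·y = 4735.830756
  8.592·x + 143.718·y = 3433.903092
det = -24.166·143.718 − 182.374·8.592 = -5040.046596
x = (4735.830756·143.718 − 182.374·3433.903092) / -5040.046596 = -10.787496
y = (-24.166·3433.903092 − 4735.830756·8.592) / -5040.046596 = 24.538257

x=-10.787 y=24.538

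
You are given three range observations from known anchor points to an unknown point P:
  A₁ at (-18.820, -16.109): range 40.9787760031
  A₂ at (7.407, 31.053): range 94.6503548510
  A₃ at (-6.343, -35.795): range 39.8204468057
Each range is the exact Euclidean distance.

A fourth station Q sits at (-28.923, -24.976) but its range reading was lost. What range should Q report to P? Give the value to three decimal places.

27.874

eq1: (x + 18.820)² + (y + 16.109)² = 40.9787760031²
eq2: (x − 7.407)² + (y − 31.053)² = 94.6503548510²
eq3: (x + 6.343)² + (y + 35.795)² = 39.8204468057²
eq3−eq1, eq3−eq2 (x²,y² cancel):
  -24.954·x + 39.372·y = -801.415492
  27.500·x + 133.696·y = -7675.384906
det = -24.954·133.696 − 39.372·27.500 = -4418.979984
x = (-801.415492·133.696 − 39.372·-7675.384906) / -4418.979984 = -44.138966
y = (-24.954·-7675.384906 − -801.415492·27.500) / -4418.979984 = -48.330267
|P − Q| = √((-44.138966 − -28.923)² + (-48.330267 − -24.976)²) = 27.873776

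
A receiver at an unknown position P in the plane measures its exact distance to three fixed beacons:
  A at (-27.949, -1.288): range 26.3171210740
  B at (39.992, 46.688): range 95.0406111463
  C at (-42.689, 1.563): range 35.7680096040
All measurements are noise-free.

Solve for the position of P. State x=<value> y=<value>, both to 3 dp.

eq1: (x + 27.949)² + (y + 1.288)² = 26.3171210740²
eq2: (x − 39.992)² + (y − 46.688)² = 95.0406111463²
eq3: (x + 42.689)² + (y − 1.563)² = 35.7680096040²
eq2−eq3, eq2−eq1 (x²,y² cancel):
  -165.362·x − 90.250·y = 5799.031538
  -135.882·x − 95.952·y = 5343.803042
det = -165.362·-95.952 − -90.250·-135.882 = 3603.464124
x = (5799.031538·-95.952 − -90.250·5343.803042) / 3603.464124 = -20.577546
y = (-165.362·5343.803042 − 5799.031538·-135.882) / 3603.464124 = -26.551660

x=-20.578 y=-26.552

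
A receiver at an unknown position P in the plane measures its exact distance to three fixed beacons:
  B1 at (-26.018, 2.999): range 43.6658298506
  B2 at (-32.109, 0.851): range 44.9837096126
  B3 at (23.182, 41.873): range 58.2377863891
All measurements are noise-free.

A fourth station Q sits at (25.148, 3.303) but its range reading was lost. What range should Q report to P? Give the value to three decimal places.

73.556

eq1: (x + 26.018)² + (y − 2.999)² = 43.6658298506²
eq2: (x + 32.109)² + (y − 0.851)² = 44.9837096126²
eq3: (x − 23.182)² + (y − 41.873)² = 58.2377863891²
eq2−eq1, eq2−eq3 (x²,y² cancel):
  12.182·x + 4.296·y = -228.952323
  110.582·x + 82.044·y = -109.064462
det = 12.182·82.044 − 4.296·110.582 = 524.399736
x = (-228.952323·82.044 − 4.296·-109.064462) / 524.399736 = -34.926836
y = (12.182·-109.064462 − -228.952323·110.582) / 524.399736 = 45.746366
|P − Q| = √((-34.926836 − 25.148)² + (45.746366 − 3.303)²) = 73.555593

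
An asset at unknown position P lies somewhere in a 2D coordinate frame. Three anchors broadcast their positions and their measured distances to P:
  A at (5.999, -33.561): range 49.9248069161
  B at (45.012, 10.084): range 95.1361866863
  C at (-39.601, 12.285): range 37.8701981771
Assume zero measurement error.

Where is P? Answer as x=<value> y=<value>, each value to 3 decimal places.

x=-43.256 y=-25.408

eq1: (x − 5.999)² + (y + 33.561)² = 49.9248069161²
eq2: (x − 45.012)² + (y − 10.084)² = 95.1361866863²
eq3: (x + 39.601)² + (y − 12.285)² = 37.8701981771²
eq2−eq1, eq2−eq3 (x²,y² cancel):
  -78.026·x − 87.290·y = 5592.969194
  -169.226·x + 4.402·y = 7208.135333
det = -78.026·4.402 − -87.290·-169.226 = -15115.207992
x = (5592.969194·4.402 − -87.290·7208.135333) / -15115.207992 = -43.255666
y = (-78.026·7208.135333 − 5592.969194·-169.226) / -15115.207992 = -25.408439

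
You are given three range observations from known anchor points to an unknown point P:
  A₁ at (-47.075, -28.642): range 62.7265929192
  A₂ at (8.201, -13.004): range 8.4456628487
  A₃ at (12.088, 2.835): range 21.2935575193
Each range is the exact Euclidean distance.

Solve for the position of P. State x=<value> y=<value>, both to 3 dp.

x=14.791 y=-18.286

eq1: (x + 47.075)² + (y + 28.642)² = 62.7265929192²
eq2: (x − 8.201)² + (y + 13.004)² = 8.4456628487²
eq3: (x − 12.088)² + (y − 2.835)² = 21.2935575193²
eq1−eq2, eq1−eq3 (x²,y² cancel):
  110.552·x + 31.276·y = 1063.236866
  118.326·x + 62.954·y = 598.947047
det = 110.552·62.954 − 31.276·118.326 = 3258.926632
x = (1063.236866·62.954 − 31.276·598.947047) / 3258.926632 = 14.790866
y = (110.552·598.947047 − 1063.236866·118.326) / 3258.926632 = -18.286319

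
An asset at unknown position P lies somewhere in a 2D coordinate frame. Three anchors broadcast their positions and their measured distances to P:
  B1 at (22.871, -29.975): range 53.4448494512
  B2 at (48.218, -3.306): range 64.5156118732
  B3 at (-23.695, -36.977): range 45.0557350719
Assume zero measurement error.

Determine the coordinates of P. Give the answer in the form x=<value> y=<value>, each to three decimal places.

eq1: (x − 22.871)² + (y + 29.975)² = 53.4448494512²
eq2: (x − 48.218)² + (y + 3.306)² = 64.5156118732²
eq3: (x + 23.695)² + (y + 36.977)² = 45.0557350719²
eq2−eq3, eq2−eq1 (x²,y² cancel):
  -143.826·x − 67.342·y = 1725.091307
  -50.694·x − 53.338·y = 391.590349
det = -143.826·-53.338 − -67.342·-50.694 = 4257.555840
x = (1725.091307·-53.338 − -67.342·391.590349) / 4257.555840 = -15.417870
y = (-143.826·391.590349 − 1725.091307·-50.694) / 4257.555840 = 7.311919

x=-15.418 y=7.312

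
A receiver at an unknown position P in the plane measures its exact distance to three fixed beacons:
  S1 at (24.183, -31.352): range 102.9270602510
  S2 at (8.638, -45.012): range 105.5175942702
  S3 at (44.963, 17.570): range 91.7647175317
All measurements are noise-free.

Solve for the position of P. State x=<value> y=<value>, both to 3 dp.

eq1: (x − 24.183)² + (y + 31.352)² = 102.9270602510²
eq2: (x − 8.638)² + (y + 45.012)² = 105.5175942702²
eq3: (x − 44.963)² + (y − 17.570)² = 91.7647175317²
eq3−eq2, eq3−eq1 (x²,y² cancel):
  -72.650·x − 125.164·y = -2942.880398
  -41.560·x − 97.844·y = -2935.827224
det = -72.650·-97.844 − -125.164·-41.560 = 1906.550760
x = (-2942.880398·-97.844 − -125.164·-2935.827224) / 1906.550760 = -41.707093
y = (-72.650·-2935.827224 − -2942.880398·-41.560) / 1906.550760 = 47.720596

x=-41.707 y=47.721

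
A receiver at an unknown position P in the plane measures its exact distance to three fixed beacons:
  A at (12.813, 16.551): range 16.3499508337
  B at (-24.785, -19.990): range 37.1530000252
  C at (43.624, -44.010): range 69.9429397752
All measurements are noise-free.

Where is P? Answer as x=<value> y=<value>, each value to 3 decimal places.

eq1: (x − 12.813)² + (y − 16.551)² = 16.3499508337²
eq2: (x + 24.785)² + (y + 19.990)² = 37.1530000252²
eq3: (x − 43.624)² + (y + 44.010)² = 69.9429397752²
eq3−eq2, eq3−eq1 (x²,y² cancel):
  -136.818·x + 48.040·y = 685.632263
  -61.622·x + 121.122·y = 1222.869026
det = -136.818·121.122 − 48.040·-61.622 = -13611.348916
x = (685.632263·121.122 − 48.040·1222.869026) / -13611.348916 = -1.785166
y = (-136.818·1222.869026 − 685.632263·-61.622) / -13611.348916 = 9.187955

x=-1.785 y=9.188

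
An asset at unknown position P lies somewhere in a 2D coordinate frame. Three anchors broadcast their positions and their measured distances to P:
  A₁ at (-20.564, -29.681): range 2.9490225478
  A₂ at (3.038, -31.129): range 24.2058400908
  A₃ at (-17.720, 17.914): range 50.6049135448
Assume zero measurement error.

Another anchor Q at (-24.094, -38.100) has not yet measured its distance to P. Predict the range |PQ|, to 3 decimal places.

6.271

eq1: (x + 20.564)² + (y + 29.681)² = 2.9490225478²
eq2: (x − 3.038)² + (y + 31.129)² = 24.2058400908²
eq3: (x + 17.720)² + (y − 17.914)² = 50.6049135448²
eq2−eq1, eq2−eq3 (x²,y² cancel):
  -47.204·x + 2.896·y = 902.821733
  -41.516·x + 98.086·y = -2318.268869
det = -47.204·98.086 − 2.896·-41.516 = -4509.821208
x = (902.821733·98.086 − 2.896·-2318.268869) / -4509.821208 = -21.124536
y = (-47.204·-2318.268869 − 902.821733·-41.516) / -4509.821208 = -32.576261
|P − Q| = √((-21.124536 − -24.094)² + (-32.576261 − -38.100)²) = 6.271317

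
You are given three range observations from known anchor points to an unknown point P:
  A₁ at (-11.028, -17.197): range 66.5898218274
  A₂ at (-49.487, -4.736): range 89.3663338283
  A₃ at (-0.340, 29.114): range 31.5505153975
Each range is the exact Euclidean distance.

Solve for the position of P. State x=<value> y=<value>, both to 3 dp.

eq1: (x + 11.028)² + (y + 17.197)² = 66.5898218274²
eq2: (x + 49.487)² + (y + 4.736)² = 89.3663338283²
eq3: (x + 0.340)² + (y − 29.114)² = 31.5505153975²
eq2−eq3, eq2−eq1 (x²,y² cancel):
  98.294·x + 67.700·y = 5367.254331
  76.918·x − 24.922·y = 1498.097979
det = 98.294·-24.922 − 67.700·76.918 = -7657.031668
x = (5367.254331·-24.922 − 67.700·1498.097979) / -7657.031668 = 30.714767
y = (98.294·1498.097979 − 5367.254331·76.918) / -7657.031668 = 34.685037

x=30.715 y=34.685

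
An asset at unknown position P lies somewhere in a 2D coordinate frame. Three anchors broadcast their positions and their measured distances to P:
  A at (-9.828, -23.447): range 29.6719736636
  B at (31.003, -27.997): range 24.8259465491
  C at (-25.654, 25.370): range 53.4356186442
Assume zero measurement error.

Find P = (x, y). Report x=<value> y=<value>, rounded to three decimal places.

x=15.751 y=-8.409

eq1: (x + 9.828)² + (y + 23.447)² = 29.6719736636²
eq2: (x − 31.003)² + (y + 27.997)² = 24.8259465491²
eq3: (x + 25.654)² + (y − 25.370)² = 53.4356186442²
eq2−eq3, eq2−eq1 (x²,y² cancel):
  -113.314·x + 106.734·y = -2682.291120
  -81.662·x + 9.100·y = -1362.765024
det = -113.314·9.100 − 106.734·-81.662 = 7684.954508
x = (-2682.291120·9.100 − 106.734·-1362.765024) / 7684.954508 = 15.750843
y = (-113.314·-1362.765024 − -2682.291120·-81.662) / 7684.954508 = -8.408755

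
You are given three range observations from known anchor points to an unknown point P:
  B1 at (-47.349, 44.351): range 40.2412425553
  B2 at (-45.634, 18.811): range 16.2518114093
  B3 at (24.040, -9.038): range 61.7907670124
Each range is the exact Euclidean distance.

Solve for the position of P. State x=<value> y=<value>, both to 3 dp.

x=-35.953 y=5.757

eq1: (x + 47.349)² + (y − 44.351)² = 40.2412425553²
eq2: (x + 45.634)² + (y − 18.811)² = 16.2518114093²
eq3: (x − 24.040)² + (y + 9.038)² = 61.7907670124²
eq3−eq2, eq3−eq1 (x²,y² cancel):
  -139.348·x + 55.698·y = 5330.686147
  -142.778·x + 106.778·y = 5748.073244
det = -139.348·106.778 − 55.698·-142.778 = -6926.851700
x = (5330.686147·106.778 − 55.698·5748.073244) / -6926.851700 = -35.953393
y = (-139.348·5748.073244 − 5330.686147·-142.778) / -6926.851700 = 5.756988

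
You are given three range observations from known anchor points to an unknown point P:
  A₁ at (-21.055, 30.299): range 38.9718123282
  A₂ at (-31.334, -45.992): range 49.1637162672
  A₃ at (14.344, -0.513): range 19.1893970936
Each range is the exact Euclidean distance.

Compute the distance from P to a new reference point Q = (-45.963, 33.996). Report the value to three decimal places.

eq1: (x + 21.055)² + (y − 30.299)² = 38.9718123282²
eq2: (x + 31.334)² + (y + 45.992)² = 49.1637162672²
eq3: (x − 14.344)² + (y + 0.513)² = 19.1893970936²
eq3−eq2, eq3−eq1 (x²,y² cancel):
  -91.356·x − 90.958·y = 842.232079
  -70.798·x + 61.624·y = 4.759726
det = -91.356·61.624 − -90.958·-70.798 = -12069.366628
x = (842.232079·61.624 − -90.958·4.759726) / -12069.366628 = -4.336155
y = (-91.356·4.759726 − 842.232079·-70.798) / -12069.366628 = -4.904443
|P − Q| = √((-4.336155 − -45.963)² + (-4.904443 − 33.996)²) = 56.974017

56.974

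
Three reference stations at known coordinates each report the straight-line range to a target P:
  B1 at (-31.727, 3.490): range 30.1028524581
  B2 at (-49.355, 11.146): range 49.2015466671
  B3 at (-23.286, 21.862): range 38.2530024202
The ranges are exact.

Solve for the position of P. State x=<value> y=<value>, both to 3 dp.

x=-6.108 y=-12.317

eq1: (x + 31.727)² + (y − 3.490)² = 30.1028524581²
eq2: (x + 49.355)² + (y − 11.146)² = 49.2015466671²
eq3: (x + 23.286)² + (y − 21.862)² = 38.2530024202²
eq3−eq1, eq3−eq2 (x²,y² cancel):
  -16.882·x − 36.744·y = 555.708257
  -52.138·x − 21.432·y = 582.464501
det = -16.882·-21.432 − -36.744·-52.138 = -1553.943648
x = (555.708257·-21.432 − -36.744·582.464501) / -1553.943648 = -6.108417
y = (-16.882·582.464501 − 555.708257·-52.138) / -1553.943648 = -12.317275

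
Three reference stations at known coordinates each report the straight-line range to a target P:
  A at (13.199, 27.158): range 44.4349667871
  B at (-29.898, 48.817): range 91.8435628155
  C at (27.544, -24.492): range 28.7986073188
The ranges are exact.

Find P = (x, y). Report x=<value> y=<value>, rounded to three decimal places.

x=46.223 y=-2.572

eq1: (x − 13.199)² + (y − 27.158)² = 44.4349667871²
eq2: (x + 29.898)² + (y − 48.817)² = 91.8435628155²
eq3: (x − 27.544)² + (y + 24.492)² = 28.7986073188²
eq1−eq3, eq1−eq2 (x²,y² cancel):
  28.690·x − 103.300·y = 1591.865925
  -86.194·x + 43.318·y = -4095.554429
det = 28.690·43.318 − -103.300·-86.194 = -7661.046780
x = (1591.865925·43.318 − -103.300·-4095.554429) / -7661.046780 = 46.222707
y = (28.690·-4095.554429 − 1591.865925·-86.194) / -7661.046780 = -2.572473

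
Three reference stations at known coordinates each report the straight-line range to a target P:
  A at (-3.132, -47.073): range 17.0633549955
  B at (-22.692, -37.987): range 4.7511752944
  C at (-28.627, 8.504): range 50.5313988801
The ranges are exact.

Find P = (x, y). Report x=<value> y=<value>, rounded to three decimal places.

x=-19.126 y=-41.126

eq1: (x + 3.132)² + (y + 47.073)² = 17.0633549955²
eq2: (x + 22.692)² + (y + 37.987)² = 4.7511752944²
eq3: (x + 28.627)² + (y − 8.504)² = 50.5313988801²
eq3−eq2, eq3−eq1 (x²,y² cancel):
  11.870·x − 92.982·y = 3596.964494
  50.990·x − 111.154·y = 3596.117797
det = 11.870·-111.154 − -92.982·50.990 = 3421.754200
x = (3596.964494·-111.154 − -92.982·3596.117797) / 3421.754200 = -19.125502
y = (11.870·3596.117797 − 3596.964494·50.990) / 3421.754200 = -41.126070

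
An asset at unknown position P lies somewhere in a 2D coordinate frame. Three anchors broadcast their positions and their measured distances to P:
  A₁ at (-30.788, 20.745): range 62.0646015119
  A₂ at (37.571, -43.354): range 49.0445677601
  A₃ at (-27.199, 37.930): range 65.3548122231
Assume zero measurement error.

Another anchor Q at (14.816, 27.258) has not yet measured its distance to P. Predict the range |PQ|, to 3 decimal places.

eq1: (x + 30.788)² + (y − 20.745)² = 62.0646015119²
eq2: (x − 37.571)² + (y + 43.354)² = 49.0445677601²
eq3: (x + 27.199)² + (y − 37.930)² = 65.3548122231²
eq1−eq2, eq1−eq3 (x²,y² cancel):
  136.718·x − 128.198·y = 3359.538522
  7.178·x + 34.370·y = 380.977812
det = 136.718·34.370 − -128.198·7.178 = 5619.202904
x = (3359.538522·34.370 − -128.198·380.977812) / 5619.202904 = 29.240434
y = (136.718·380.977812 − 3359.538522·7.178) / 5619.202904 = 4.977887
|P − Q| = √((29.240434 − 14.816)² + (4.977887 − 27.258)²) = 26.541811

26.542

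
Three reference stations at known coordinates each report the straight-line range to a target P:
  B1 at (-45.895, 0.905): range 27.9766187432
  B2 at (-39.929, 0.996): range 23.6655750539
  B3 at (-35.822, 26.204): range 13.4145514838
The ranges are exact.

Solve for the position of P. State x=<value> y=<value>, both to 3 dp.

eq1: (x + 45.895)² + (y − 0.905)² = 27.9766187432²
eq2: (x + 39.929)² + (y − 0.996)² = 23.6655750539²
eq3: (x + 35.822)² + (y − 26.204)² = 13.4145514838²
eq2−eq1, eq2−eq3 (x²,y² cancel):
  -11.932·x − 0.182·y = 289.221239
  8.214·x + 50.416·y = 754.657494
det = -11.932·50.416 − -0.182·8.214 = -600.068764
x = (289.221239·50.416 − -0.182·754.657494) / -600.068764 = -24.528398
y = (-11.932·754.657494 − 289.221239·8.214) / -600.068764 = 18.964887

x=-24.528 y=18.965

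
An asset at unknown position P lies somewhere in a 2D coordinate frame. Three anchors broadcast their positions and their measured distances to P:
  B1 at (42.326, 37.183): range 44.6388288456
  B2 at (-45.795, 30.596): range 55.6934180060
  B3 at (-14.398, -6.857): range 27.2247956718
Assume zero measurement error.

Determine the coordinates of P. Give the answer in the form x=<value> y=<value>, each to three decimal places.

eq1: (x − 42.326)² + (y − 37.183)² = 44.6388288456²
eq2: (x + 45.795)² + (y − 30.596)² = 55.6934180060²
eq3: (x + 14.398)² + (y + 6.857)² = 27.2247956718²
eq3−eq1, eq3−eq2 (x²,y² cancel):
  113.448·x + 88.080·y = 1668.309371
  -62.794·x + 74.906·y = 418.409078
det = 113.448·74.906 − 88.080·-62.794 = 14028.831408
x = (1668.309371·74.906 − 88.080·418.409078) / 14028.831408 = 6.280845
y = (113.448·418.409078 − 1668.309371·-62.794) / 14028.831408 = 10.851046

x=6.281 y=10.851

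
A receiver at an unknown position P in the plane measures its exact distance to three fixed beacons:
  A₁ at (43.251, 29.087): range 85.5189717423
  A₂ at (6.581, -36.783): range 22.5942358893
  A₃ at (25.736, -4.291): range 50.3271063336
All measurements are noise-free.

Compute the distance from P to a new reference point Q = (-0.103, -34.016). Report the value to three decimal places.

eq1: (x − 43.251)² + (y − 29.087)² = 85.5189717423²
eq2: (x − 6.581)² + (y + 36.783)² = 22.5942358893²
eq3: (x − 25.736)² + (y + 4.291)² = 50.3271063336²
eq1−eq3, eq1−eq2 (x²,y² cancel):
  -35.030·x − 66.756·y = 2744.728703
  -73.340·x − 131.740·y = 5482.591112
det = -35.030·-131.740 − -66.756·-73.340 = -281.032840
x = (2744.728703·-131.740 − -66.756·5482.591112) / -281.032840 = -15.675367
y = (-35.030·5482.591112 − 2744.728703·-73.340) / -281.032840 = -32.890236
|P − Q| = √((-15.675367 − -0.103)² + (-32.890236 − -34.016)²) = 15.613006

15.613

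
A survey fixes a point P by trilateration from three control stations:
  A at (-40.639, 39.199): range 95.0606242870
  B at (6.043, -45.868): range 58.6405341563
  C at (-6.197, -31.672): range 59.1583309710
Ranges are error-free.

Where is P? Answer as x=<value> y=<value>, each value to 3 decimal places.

x=45.008 y=-2.045

eq1: (x + 40.639)² + (y − 39.199)² = 95.0606242870²
eq2: (x − 6.043)² + (y + 45.868)² = 58.6405341563²
eq3: (x + 6.197)² + (y + 31.672)² = 59.1583309710²
eq2−eq3, eq2−eq1 (x²,y² cancel):
  -24.480·x + 28.392·y = -1159.868757
  -93.364·x + 170.134·y = -4550.111395
det = -24.480·170.134 − 28.392·-93.364 = -1514.089632
x = (-1159.868757·170.134 − 28.392·-4550.111395) / -1514.089632 = 45.008134
y = (-24.480·-4550.111395 − -1159.868757·-93.364) / -1514.089632 = -2.045282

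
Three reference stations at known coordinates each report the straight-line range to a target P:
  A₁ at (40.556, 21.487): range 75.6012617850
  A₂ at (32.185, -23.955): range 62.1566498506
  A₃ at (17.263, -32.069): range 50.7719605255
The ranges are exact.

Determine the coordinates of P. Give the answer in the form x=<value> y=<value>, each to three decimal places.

x=-28.314 y=-9.697

eq1: (x − 40.556)² + (y − 21.487)² = 75.6012617850²
eq2: (x − 32.185)² + (y + 23.955)² = 62.1566498506²
eq3: (x − 17.263)² + (y + 32.069)² = 50.7719605255²
eq2−eq1, eq2−eq3 (x²,y² cancel):
  16.742·x + 90.884·y = -1355.337608
  -29.844·x − 16.228·y = 1002.372825
det = 16.742·-16.228 − 90.884·-29.844 = 2440.652920
x = (-1355.337608·-16.228 − 90.884·1002.372825) / 2440.652920 = -28.314240
y = (16.742·1002.372825 − -1355.337608·-29.844) / 2440.652920 = -9.696983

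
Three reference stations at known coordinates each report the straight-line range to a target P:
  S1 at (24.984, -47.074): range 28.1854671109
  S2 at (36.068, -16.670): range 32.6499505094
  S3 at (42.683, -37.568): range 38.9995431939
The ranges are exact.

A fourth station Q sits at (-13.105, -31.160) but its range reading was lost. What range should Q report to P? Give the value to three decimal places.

18.678

eq1: (x − 24.984)² + (y + 47.074)² = 28.1854671109²
eq2: (x − 36.068)² + (y + 16.670)² = 32.6499505094²
eq3: (x − 42.683)² + (y + 37.568)² = 38.9995431939²
eq1−eq3, eq1−eq2 (x²,y² cancel):
  35.398·x + 19.012·y = -333.512432
  22.168·x + 60.808·y = -1532.970920
det = 35.398·60.808 − 19.012·22.168 = 1731.023568
x = (-333.512432·60.808 − 19.012·-1532.970920) / 1731.023568 = 5.121027
y = (35.398·-1532.970920 − -333.512432·22.168) / 1731.023568 = -27.076928
|P − Q| = √((5.121027 − -13.105)² + (-27.076928 − -31.160)²) = 18.677782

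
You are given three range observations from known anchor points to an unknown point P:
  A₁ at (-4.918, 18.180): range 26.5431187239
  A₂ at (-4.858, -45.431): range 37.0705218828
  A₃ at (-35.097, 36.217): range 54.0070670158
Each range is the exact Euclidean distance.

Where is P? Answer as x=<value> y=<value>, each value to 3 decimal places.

x=-4.609 y=-8.361

eq1: (x + 4.918)² + (y − 18.180)² = 26.5431187239²
eq2: (x + 4.858)² + (y + 45.431)² = 37.0705218828²
eq3: (x + 35.097)² + (y − 36.217)² = 54.0070670158²
eq3−eq1, eq3−eq2 (x²,y² cancel):
  60.358·x − 36.074·y = 23.454762
  60.478·x − 163.296·y = 1086.645122
det = 60.358·-163.296 − -36.074·60.478 = -7674.536596
x = (23.454762·-163.296 − -36.074·1086.645122) / -7674.536596 = -4.608691
y = (60.358·1086.645122 − 23.454762·60.478) / -7674.536596 = -8.361316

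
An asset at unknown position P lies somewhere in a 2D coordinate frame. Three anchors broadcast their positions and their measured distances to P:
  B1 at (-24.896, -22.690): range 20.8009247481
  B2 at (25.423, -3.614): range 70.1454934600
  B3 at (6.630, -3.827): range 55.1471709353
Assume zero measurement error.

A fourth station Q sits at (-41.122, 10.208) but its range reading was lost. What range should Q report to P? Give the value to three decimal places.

eq1: (x + 24.896)² + (y + 22.690)² = 20.8009247481²
eq2: (x − 25.423)² + (y + 3.614)² = 70.1454934600²
eq3: (x − 6.630)² + (y + 3.827)² = 55.1471709353²
eq2−eq3, eq2−eq1 (x²,y² cancel):
  -37.586·x − 0.426·y = 1278.392695
  -100.638·x − 38.152·y = 4962.968773
det = -37.586·-38.152 − -0.426·-100.638 = 1391.109284
x = (1278.392695·-38.152 − -0.426·4962.968773) / 1391.109284 = -33.540868
y = (-37.586·4962.968773 − 1278.392695·-100.638) / 1391.109284 = -41.609427
|P − Q| = √((-33.540868 − -41.122)² + (-41.609427 − 10.208)²) = 52.369068

52.369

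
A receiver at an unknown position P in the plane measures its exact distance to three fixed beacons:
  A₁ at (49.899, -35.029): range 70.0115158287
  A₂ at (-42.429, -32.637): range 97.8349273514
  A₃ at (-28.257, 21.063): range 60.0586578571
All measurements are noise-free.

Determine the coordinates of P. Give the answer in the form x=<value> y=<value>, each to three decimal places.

x=30.739 y=32.310

eq1: (x − 49.899)² + (y + 35.029)² = 70.0115158287²
eq2: (x + 42.429)² + (y + 32.637)² = 97.8349273514²
eq3: (x + 28.257)² + (y − 21.063)² = 60.0586578571²
eq3−eq2, eq3−eq1 (x²,y² cancel):
  -28.344·x − 107.400·y = -4341.344834
  156.312·x − 112.184·y = 1180.263059
det = -28.344·-112.184 − -107.400·156.312 = 19967.652096
x = (-4341.344834·-112.184 − -107.400·1180.263059) / 19967.652096 = 30.739202
y = (-28.344·1180.263059 − -4341.344834·156.312) / 19967.652096 = 32.309804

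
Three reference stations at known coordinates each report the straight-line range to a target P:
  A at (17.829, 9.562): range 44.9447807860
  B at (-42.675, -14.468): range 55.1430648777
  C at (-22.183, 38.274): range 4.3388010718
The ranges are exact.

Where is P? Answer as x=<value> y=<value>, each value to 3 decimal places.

eq1: (x − 17.829)² + (y − 9.562)² = 44.9447807860²
eq2: (x + 42.675)² + (y + 14.468)² = 55.1430648777²
eq3: (x + 22.183)² + (y − 38.274)² = 4.3388010718²
eq1−eq2, eq1−eq3 (x²,y² cancel):
  -121.008·x − 48.060·y = 600.449280
  -80.024·x + 57.424·y = 3548.887605
det = -121.008·57.424 − -48.060·-80.024 = -10794.716832
x = (600.449280·57.424 − -48.060·3548.887605) / -10794.716832 = -18.994453
y = (-121.008·3548.887605 − 600.449280·-80.024) / -10794.716832 = 35.331491

x=-18.994 y=35.331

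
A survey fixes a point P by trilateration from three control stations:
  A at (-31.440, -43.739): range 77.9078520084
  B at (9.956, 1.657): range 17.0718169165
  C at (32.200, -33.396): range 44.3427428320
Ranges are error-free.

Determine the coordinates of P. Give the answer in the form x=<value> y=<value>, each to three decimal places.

eq1: (x + 31.440)² + (y + 43.739)² = 77.9078520084²
eq2: (x − 9.956)² + (y − 1.657)² = 17.0718169165²
eq3: (x − 32.200)² + (y + 33.396)² = 44.3427428320²
eq3−eq1, eq3−eq2 (x²,y² cancel):
  -127.280·x − 20.686·y = -3353.913658
  -44.488·x + 70.106·y = -375.433322
det = -127.280·70.106 − -20.686·-44.488 = -9843.370448
x = (-3353.913658·70.106 − -20.686·-375.433322) / -9843.370448 = 24.676069
y = (-127.280·-375.433322 − -3353.913658·-44.488) / -9843.370448 = 10.303763

x=24.676 y=10.304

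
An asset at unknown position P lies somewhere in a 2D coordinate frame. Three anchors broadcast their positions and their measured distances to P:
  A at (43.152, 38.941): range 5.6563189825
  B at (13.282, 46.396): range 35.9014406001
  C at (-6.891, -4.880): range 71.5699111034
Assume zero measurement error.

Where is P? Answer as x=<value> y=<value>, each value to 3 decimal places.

x=48.654 y=40.253

eq1: (x − 43.152)² + (y − 38.941)² = 5.6563189825²
eq2: (x − 13.282)² + (y − 46.396)² = 35.9014406001²
eq3: (x + 6.891)² + (y + 4.880)² = 71.5699111034²
eq3−eq2, eq3−eq1 (x²,y² cancel):
  40.346·x + 102.552·y = 6091.038797
  100.086·x + 87.642·y = 8397.454535
det = 40.346·87.642 − 102.552·100.086 = -6728.015340
x = (6091.038797·87.642 − 102.552·8397.454535) / -6728.015340 = 48.654011
y = (40.346·8397.454535 − 6091.038797·100.086) / -6728.015340 = 40.253179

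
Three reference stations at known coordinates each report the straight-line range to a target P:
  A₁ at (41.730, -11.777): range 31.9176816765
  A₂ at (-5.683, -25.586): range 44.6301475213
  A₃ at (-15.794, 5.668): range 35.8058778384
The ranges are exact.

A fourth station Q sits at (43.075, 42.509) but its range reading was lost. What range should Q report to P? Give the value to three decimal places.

eq1: (x − 41.730)² + (y + 11.777)² = 31.9176816765²
eq2: (x + 5.683)² + (y + 25.586)² = 44.6301475213²
eq3: (x + 15.794)² + (y − 5.668)² = 35.8058778384²
eq2−eq3, eq2−eq1 (x²,y² cancel):
  -20.222·x + 62.508·y = 304.425955
  94.826·x + 27.618·y = 2166.262408
det = -20.222·27.618 − 62.508·94.826 = -6485.874804
x = (304.425955·27.618 − 62.508·2166.262408) / -6485.874804 = 19.581182
y = (-20.222·2166.262408 − 304.425955·94.826) / -6485.874804 = 11.204912
|P − Q| = √((19.581182 − 43.075)² + (11.204912 − 42.509)²) = 39.139564

39.140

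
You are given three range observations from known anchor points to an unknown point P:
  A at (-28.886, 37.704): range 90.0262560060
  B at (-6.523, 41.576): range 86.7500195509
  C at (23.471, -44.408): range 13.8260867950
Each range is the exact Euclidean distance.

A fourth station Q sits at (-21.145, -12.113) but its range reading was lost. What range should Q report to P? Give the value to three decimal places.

eq1: (x + 28.886)² + (y − 37.704)² = 90.0262560060²
eq2: (x + 6.523)² + (y − 41.576)² = 86.7500195509²
eq3: (x − 23.471)² + (y + 44.408)² = 13.8260867950²
eq2−eq3, eq2−eq1 (x²,y² cancel):
  59.988·x − 171.968·y = 8086.250216
  -44.726·x − 7.744·y = -94.281571
det = 59.988·-7.744 − -171.968·-44.726 = -8155.987840
x = (8086.250216·-7.744 − -171.968·-94.281571) / -8155.987840 = 9.665700
y = (59.988·-94.281571 − 8086.250216·-44.726) / -8155.987840 = -43.650122
|P − Q| = √((9.665700 − -21.145)² + (-43.650122 − -12.113)²) = 44.089560

44.090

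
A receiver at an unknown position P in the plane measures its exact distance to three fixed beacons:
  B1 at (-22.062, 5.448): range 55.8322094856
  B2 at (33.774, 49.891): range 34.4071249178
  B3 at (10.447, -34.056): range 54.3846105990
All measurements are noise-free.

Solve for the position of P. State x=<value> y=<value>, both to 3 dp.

x=32.859 y=15.496

eq1: (x + 22.062)² + (y − 5.448)² = 55.8322094856²
eq2: (x − 33.774)² + (y − 49.891)² = 34.4071249178²
eq3: (x − 10.447)² + (y + 34.056)² = 54.3846105990²
eq1−eq2, eq1−eq3 (x²,y² cancel):
  111.672·x + 88.886·y = 5046.767780
  65.018·x − 79.008·y = 912.088143
det = 111.672·-79.008 − 88.886·65.018 = -14602.171324
x = (5046.767780·-79.008 − 88.886·912.088143) / -14602.171324 = 32.858599
y = (111.672·912.088143 − 5046.767780·65.018) / -14602.171324 = 15.496054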